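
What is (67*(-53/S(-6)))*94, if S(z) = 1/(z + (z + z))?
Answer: 6008292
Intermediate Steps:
S(z) = 1/(3*z) (S(z) = 1/(z + 2*z) = 1/(3*z))
(67*(-53/S(-6)))*94 = (67*(-53/((⅓)/(-6))))*94 = (67*(-53/((⅓)*(-⅙))))*94 = (67*(-53/(-1/18)))*94 = (67*(-53*(-18)))*94 = (67*954)*94 = 63918*94 = 6008292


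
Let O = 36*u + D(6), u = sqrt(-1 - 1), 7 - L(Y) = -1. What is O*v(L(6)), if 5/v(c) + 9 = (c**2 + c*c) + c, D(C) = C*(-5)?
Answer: -150/127 + 180*I*sqrt(2)/127 ≈ -1.1811 + 2.0044*I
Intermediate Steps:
D(C) = -5*C
L(Y) = 8 (L(Y) = 7 - 1*(-1) = 7 + 1 = 8)
u = I*sqrt(2) (u = sqrt(-2) = I*sqrt(2) ≈ 1.4142*I)
O = -30 + 36*I*sqrt(2) (O = 36*(I*sqrt(2)) - 5*6 = 36*I*sqrt(2) - 30 = -30 + 36*I*sqrt(2) ≈ -30.0 + 50.912*I)
v(c) = 5/(-9 + c + 2*c**2) (v(c) = 5/(-9 + ((c**2 + c*c) + c)) = 5/(-9 + ((c**2 + c**2) + c)) = 5/(-9 + (2*c**2 + c)) = 5/(-9 + (c + 2*c**2)) = 5/(-9 + c + 2*c**2))
O*v(L(6)) = (-30 + 36*I*sqrt(2))*(5/(-9 + 8 + 2*8**2)) = (-30 + 36*I*sqrt(2))*(5/(-9 + 8 + 2*64)) = (-30 + 36*I*sqrt(2))*(5/(-9 + 8 + 128)) = (-30 + 36*I*sqrt(2))*(5/127) = -150/127 + 180*I*sqrt(2)/127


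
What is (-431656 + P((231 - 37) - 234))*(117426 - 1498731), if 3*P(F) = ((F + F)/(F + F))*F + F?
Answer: 596285425880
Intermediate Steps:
P(F) = 2*F/3 (P(F) = (((F + F)/(F + F))*F + F)/3 = (((2*F)/((2*F)))*F + F)/3 = (((2*F)*(1/(2*F)))*F + F)/3 = (1*F + F)/3 = (F + F)/3 = (2*F)/3 = 2*F/3)
(-431656 + P((231 - 37) - 234))*(117426 - 1498731) = (-431656 + 2*((231 - 37) - 234)/3)*(117426 - 1498731) = (-431656 + 2*(194 - 234)/3)*(-1381305) = (-431656 + (⅔)*(-40))*(-1381305) = (-431656 - 80/3)*(-1381305) = -1295048/3*(-1381305) = 596285425880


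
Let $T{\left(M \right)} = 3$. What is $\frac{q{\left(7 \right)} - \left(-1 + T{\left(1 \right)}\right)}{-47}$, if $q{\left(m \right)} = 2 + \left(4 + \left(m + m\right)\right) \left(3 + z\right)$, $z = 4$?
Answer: $- \frac{126}{47} \approx -2.6809$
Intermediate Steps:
$q{\left(m \right)} = 30 + 14 m$ ($q{\left(m \right)} = 2 + \left(4 + \left(m + m\right)\right) \left(3 + 4\right) = 2 + \left(4 + 2 m\right) 7 = 2 + \left(28 + 14 m\right) = 30 + 14 m$)
$\frac{q{\left(7 \right)} - \left(-1 + T{\left(1 \right)}\right)}{-47} = \frac{\left(30 + 14 \cdot 7\right) + \left(1 - 3\right)}{-47} = - \frac{\left(30 + 98\right) + \left(1 - 3\right)}{47} = - \frac{128 - 2}{47} = \left(- \frac{1}{47}\right) 126 = - \frac{126}{47}$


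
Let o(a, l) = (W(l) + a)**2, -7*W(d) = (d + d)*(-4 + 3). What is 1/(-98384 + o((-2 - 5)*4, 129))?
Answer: -49/4816972 ≈ -1.0172e-5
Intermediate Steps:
W(d) = 2*d/7 (W(d) = -(d + d)*(-4 + 3)/7 = -2*d*(-1)/7 = -(-2)*d/7 = 2*d/7)
o(a, l) = (a + 2*l/7)**2 (o(a, l) = (2*l/7 + a)**2 = (a + 2*l/7)**2)
1/(-98384 + o((-2 - 5)*4, 129)) = 1/(-98384 + (2*129 + 7*((-2 - 5)*4))**2/49) = 1/(-98384 + (258 + 7*(-7*4))**2/49) = 1/(-98384 + (258 + 7*(-28))**2/49) = 1/(-98384 + (258 - 196)**2/49) = 1/(-98384 + (1/49)*62**2) = 1/(-98384 + (1/49)*3844) = 1/(-98384 + 3844/49) = 1/(-4816972/49) = -49/4816972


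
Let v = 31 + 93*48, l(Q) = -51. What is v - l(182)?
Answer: 4546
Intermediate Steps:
v = 4495 (v = 31 + 4464 = 4495)
v - l(182) = 4495 - 1*(-51) = 4495 + 51 = 4546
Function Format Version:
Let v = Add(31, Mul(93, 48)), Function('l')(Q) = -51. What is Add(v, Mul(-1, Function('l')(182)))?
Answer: 4546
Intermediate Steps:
v = 4495 (v = Add(31, 4464) = 4495)
Add(v, Mul(-1, Function('l')(182))) = Add(4495, Mul(-1, -51)) = Add(4495, 51) = 4546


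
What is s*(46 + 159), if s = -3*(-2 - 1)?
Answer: 1845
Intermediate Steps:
s = 9 (s = -3*(-3) = 9)
s*(46 + 159) = 9*(46 + 159) = 9*205 = 1845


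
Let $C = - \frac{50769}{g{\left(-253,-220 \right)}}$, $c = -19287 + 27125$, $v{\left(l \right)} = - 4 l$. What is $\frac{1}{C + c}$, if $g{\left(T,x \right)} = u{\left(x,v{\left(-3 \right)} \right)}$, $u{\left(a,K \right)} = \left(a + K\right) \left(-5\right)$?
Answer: $\frac{1040}{8100751} \approx 0.00012838$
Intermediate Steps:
$u{\left(a,K \right)} = - 5 K - 5 a$ ($u{\left(a,K \right)} = \left(K + a\right) \left(-5\right) = - 5 K - 5 a$)
$g{\left(T,x \right)} = -60 - 5 x$ ($g{\left(T,x \right)} = - 5 \left(\left(-4\right) \left(-3\right)\right) - 5 x = \left(-5\right) 12 - 5 x = -60 - 5 x$)
$c = 7838$
$C = - \frac{50769}{1040}$ ($C = - \frac{50769}{-60 - -1100} = - \frac{50769}{-60 + 1100} = - \frac{50769}{1040} \approx -48.816$)
$\frac{1}{C + c} = \frac{1}{- \frac{50769}{1040} + 7838} = \frac{1}{\frac{8100751}{1040}} = \frac{1040}{8100751}$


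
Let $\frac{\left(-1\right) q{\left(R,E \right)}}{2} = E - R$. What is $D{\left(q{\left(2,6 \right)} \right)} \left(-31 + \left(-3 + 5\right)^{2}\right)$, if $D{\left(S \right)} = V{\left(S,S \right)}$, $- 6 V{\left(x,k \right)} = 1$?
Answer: $\frac{9}{2} \approx 4.5$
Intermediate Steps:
$V{\left(x,k \right)} = - \frac{1}{6}$ ($V{\left(x,k \right)} = \left(- \frac{1}{6}\right) 1 = - \frac{1}{6}$)
$q{\left(R,E \right)} = - 2 E + 2 R$ ($q{\left(R,E \right)} = - 2 \left(E - R\right) = - 2 E + 2 R$)
$D{\left(S \right)} = - \frac{1}{6}$
$D{\left(q{\left(2,6 \right)} \right)} \left(-31 + \left(-3 + 5\right)^{2}\right) = - \frac{-31 + \left(-3 + 5\right)^{2}}{6} = - \frac{-31 + 2^{2}}{6} = - \frac{-31 + 4}{6} = \left(- \frac{1}{6}\right) \left(-27\right) = \frac{9}{2}$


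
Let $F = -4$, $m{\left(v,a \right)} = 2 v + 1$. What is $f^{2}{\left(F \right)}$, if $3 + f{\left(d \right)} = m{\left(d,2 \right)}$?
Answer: $100$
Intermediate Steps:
$m{\left(v,a \right)} = 1 + 2 v$
$f{\left(d \right)} = -2 + 2 d$ ($f{\left(d \right)} = -3 + \left(1 + 2 d\right) = -2 + 2 d$)
$f^{2}{\left(F \right)} = \left(-2 + 2 \left(-4\right)\right)^{2} = \left(-2 - 8\right)^{2} = \left(-10\right)^{2} = 100$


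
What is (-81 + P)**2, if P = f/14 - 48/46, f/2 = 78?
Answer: 130302225/25921 ≈ 5026.9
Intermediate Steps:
f = 156 (f = 2*78 = 156)
P = 1626/161 (P = 156/14 - 48/46 = 156*(1/14) - 48*1/46 = 78/7 - 24/23 = 1626/161 ≈ 10.099)
(-81 + P)**2 = (-81 + 1626/161)**2 = (-11415/161)**2 = 130302225/25921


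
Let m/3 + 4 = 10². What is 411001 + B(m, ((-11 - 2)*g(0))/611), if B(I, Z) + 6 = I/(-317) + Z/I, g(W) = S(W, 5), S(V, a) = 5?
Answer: 1763539477487/4290912 ≈ 4.1099e+5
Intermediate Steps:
g(W) = 5
m = 288 (m = -12 + 3*10² = -12 + 3*100 = -12 + 300 = 288)
B(I, Z) = -6 - I/317 + Z/I (B(I, Z) = -6 + (I/(-317) + Z/I) = -6 + (I*(-1/317) + Z/I) = -6 + (-I/317 + Z/I) = -6 - I/317 + Z/I)
411001 + B(m, ((-11 - 2)*g(0))/611) = 411001 + (-6 - 1/317*288 + (((-11 - 2)*5)/611)/288) = 411001 + (-6 - 288/317 + (-13*5*(1/611))*(1/288)) = 411001 + (-6 - 288/317 - 65*1/611*(1/288)) = 411001 + (-6 - 288/317 - 5/47*1/288) = 411001 + (-6 - 288/317 - 5/13536) = 411001 - 29645425/4290912 = 1763539477487/4290912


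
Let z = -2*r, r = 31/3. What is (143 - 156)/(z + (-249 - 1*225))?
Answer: 39/1484 ≈ 0.026280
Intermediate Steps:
r = 31/3 (r = 31*(⅓) = 31/3 ≈ 10.333)
z = -62/3 (z = -2*31/3 = -62/3 ≈ -20.667)
(143 - 156)/(z + (-249 - 1*225)) = (143 - 156)/(-62/3 + (-249 - 1*225)) = -13/(-62/3 + (-249 - 225)) = -13/(-62/3 - 474) = -13/(-1484/3) = -13*(-3/1484) = 39/1484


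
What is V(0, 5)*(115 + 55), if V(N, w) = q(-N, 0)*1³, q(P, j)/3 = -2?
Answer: -1020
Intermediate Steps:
q(P, j) = -6 (q(P, j) = 3*(-2) = -6)
V(N, w) = -6 (V(N, w) = -6*1³ = -6*1 = -6)
V(0, 5)*(115 + 55) = -6*(115 + 55) = -6*170 = -1020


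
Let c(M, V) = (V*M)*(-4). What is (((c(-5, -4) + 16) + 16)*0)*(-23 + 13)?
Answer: 0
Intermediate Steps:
c(M, V) = -4*M*V (c(M, V) = (M*V)*(-4) = -4*M*V)
(((c(-5, -4) + 16) + 16)*0)*(-23 + 13) = (((-4*(-5)*(-4) + 16) + 16)*0)*(-23 + 13) = (((-80 + 16) + 16)*0)*(-10) = ((-64 + 16)*0)*(-10) = -48*0*(-10) = 0*(-10) = 0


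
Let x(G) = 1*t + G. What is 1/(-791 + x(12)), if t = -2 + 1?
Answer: -1/780 ≈ -0.0012821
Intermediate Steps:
t = -1
x(G) = -1 + G (x(G) = 1*(-1) + G = -1 + G)
1/(-791 + x(12)) = 1/(-791 + (-1 + 12)) = 1/(-791 + 11) = 1/(-780) = -1/780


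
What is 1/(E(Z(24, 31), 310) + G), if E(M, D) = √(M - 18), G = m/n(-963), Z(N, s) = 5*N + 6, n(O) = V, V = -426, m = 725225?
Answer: -308945850/525931701217 - 1088856*√3/525931701217 ≈ -0.00059101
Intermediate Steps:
n(O) = -426
Z(N, s) = 6 + 5*N
G = -725225/426 (G = 725225/(-426) = 725225*(-1/426) = -725225/426 ≈ -1702.4)
E(M, D) = √(-18 + M)
1/(E(Z(24, 31), 310) + G) = 1/(√(-18 + (6 + 5*24)) - 725225/426) = 1/(√(-18 + (6 + 120)) - 725225/426) = 1/(√(-18 + 126) - 725225/426) = 1/(√108 - 725225/426) = 1/(6*√3 - 725225/426) = 1/(-725225/426 + 6*√3)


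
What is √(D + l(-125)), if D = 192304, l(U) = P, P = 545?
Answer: √192849 ≈ 439.15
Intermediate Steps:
l(U) = 545
√(D + l(-125)) = √(192304 + 545) = √192849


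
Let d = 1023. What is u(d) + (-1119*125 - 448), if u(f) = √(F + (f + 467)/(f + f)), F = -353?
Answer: -140323 + I*√368662602/1023 ≈ -1.4032e+5 + 18.769*I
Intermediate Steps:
u(f) = √(-353 + (467 + f)/(2*f)) (u(f) = √(-353 + (f + 467)/(f + f)) = √(-353 + (467 + f)/((2*f))) = √(-353 + (467 + f)*(1/(2*f))) = √(-353 + (467 + f)/(2*f)))
u(d) + (-1119*125 - 448) = √(-1410 + 934/1023)/2 + (-1119*125 - 448) = √(-1410 + 934*(1/1023))/2 + (-139875 - 448) = √(-1410 + 934/1023)/2 - 140323 = √(-1441496/1023)/2 - 140323 = (2*I*√368662602/1023)/2 - 140323 = I*√368662602/1023 - 140323 = -140323 + I*√368662602/1023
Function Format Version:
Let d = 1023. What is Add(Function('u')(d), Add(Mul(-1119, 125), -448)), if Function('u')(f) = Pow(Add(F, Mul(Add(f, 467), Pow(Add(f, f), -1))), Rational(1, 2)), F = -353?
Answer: Add(-140323, Mul(Rational(1, 1023), I, Pow(368662602, Rational(1, 2)))) ≈ Add(-1.4032e+5, Mul(18.769, I))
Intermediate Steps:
Function('u')(f) = Pow(Add(-353, Mul(Rational(1, 2), Pow(f, -1), Add(467, f))), Rational(1, 2)) (Function('u')(f) = Pow(Add(-353, Mul(Add(f, 467), Pow(Add(f, f), -1))), Rational(1, 2)) = Pow(Add(-353, Mul(Add(467, f), Pow(Mul(2, f), -1))), Rational(1, 2)) = Pow(Add(-353, Mul(Add(467, f), Mul(Rational(1, 2), Pow(f, -1)))), Rational(1, 2)) = Pow(Add(-353, Mul(Rational(1, 2), Pow(f, -1), Add(467, f))), Rational(1, 2)))
Add(Function('u')(d), Add(Mul(-1119, 125), -448)) = Add(Mul(Rational(1, 2), Pow(Add(-1410, Mul(934, Pow(1023, -1))), Rational(1, 2))), Add(Mul(-1119, 125), -448)) = Add(Mul(Rational(1, 2), Pow(Add(-1410, Mul(934, Rational(1, 1023))), Rational(1, 2))), Add(-139875, -448)) = Add(Mul(Rational(1, 2), Pow(Add(-1410, Rational(934, 1023)), Rational(1, 2))), -140323) = Add(Mul(Rational(1, 2), Pow(Rational(-1441496, 1023), Rational(1, 2))), -140323) = Add(Mul(Rational(1, 2), Mul(Rational(2, 1023), I, Pow(368662602, Rational(1, 2)))), -140323) = Add(Mul(Rational(1, 1023), I, Pow(368662602, Rational(1, 2))), -140323) = Add(-140323, Mul(Rational(1, 1023), I, Pow(368662602, Rational(1, 2))))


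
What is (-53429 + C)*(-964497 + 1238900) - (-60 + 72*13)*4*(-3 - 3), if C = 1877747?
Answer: 500598353178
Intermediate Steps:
(-53429 + C)*(-964497 + 1238900) - (-60 + 72*13)*4*(-3 - 3) = (-53429 + 1877747)*(-964497 + 1238900) - (-60 + 72*13)*4*(-3 - 3) = 1824318*274403 - (-60 + 936)*4*(-6) = 500598332154 - 876*(-24) = 500598332154 - 1*(-21024) = 500598332154 + 21024 = 500598353178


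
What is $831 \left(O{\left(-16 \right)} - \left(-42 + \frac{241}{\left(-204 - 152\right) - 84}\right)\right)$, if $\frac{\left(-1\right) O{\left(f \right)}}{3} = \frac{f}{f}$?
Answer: $\frac{14460231}{440} \approx 32864.0$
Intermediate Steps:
$O{\left(f \right)} = -3$ ($O{\left(f \right)} = - 3 \frac{f}{f} = \left(-3\right) 1 = -3$)
$831 \left(O{\left(-16 \right)} - \left(-42 + \frac{241}{\left(-204 - 152\right) - 84}\right)\right) = 831 \left(-3 - \left(-42 + \frac{241}{\left(-204 - 152\right) - 84}\right)\right) = 831 \left(-3 - \left(-42 + \frac{241}{-356 - 84}\right)\right) = 831 \left(-3 + \left(42 - \frac{241}{-440}\right)\right) = 831 \left(-3 + \left(42 - - \frac{241}{440}\right)\right) = 831 \left(-3 + \left(42 + \frac{241}{440}\right)\right) = 831 \left(-3 + \frac{18721}{440}\right) = 831 \cdot \frac{17401}{440} = \frac{14460231}{440}$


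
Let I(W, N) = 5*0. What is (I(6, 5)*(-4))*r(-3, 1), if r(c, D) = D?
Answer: 0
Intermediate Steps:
I(W, N) = 0
(I(6, 5)*(-4))*r(-3, 1) = (0*(-4))*1 = 0*1 = 0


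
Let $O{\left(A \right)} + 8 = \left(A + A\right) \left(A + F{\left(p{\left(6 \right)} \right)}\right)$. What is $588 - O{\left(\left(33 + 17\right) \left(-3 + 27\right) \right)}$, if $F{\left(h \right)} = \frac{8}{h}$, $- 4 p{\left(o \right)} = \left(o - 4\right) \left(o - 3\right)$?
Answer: $-2866604$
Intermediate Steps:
$p{\left(o \right)} = - \frac{\left(-4 + o\right) \left(-3 + o\right)}{4}$ ($p{\left(o \right)} = - \frac{\left(o - 4\right) \left(o - 3\right)}{4} = - \frac{\left(-4 + o\right) \left(-3 + o\right)}{4}$)
$O{\left(A \right)} = -8 + 2 A \left(- \frac{16}{3} + A\right)$ ($O{\left(A \right)} = -8 + \left(A + A\right) \left(A + \frac{8}{-3 - \frac{6^{2}}{4} + \frac{7}{4} \cdot 6}\right) = -8 + 2 A \left(A + \frac{8}{-3 - 9 + \frac{21}{2}}\right) = -8 + 2 A \left(A + \frac{8}{- \frac{3}{2}}\right) = -8 + 2 A \left(A + 8 \left(- \frac{2}{3}\right)\right) = -8 + 2 A \left(A - \frac{16}{3}\right) = -8 + 2 A \left(- \frac{16}{3} + A\right)$)
$588 - O{\left(\left(33 + 17\right) \left(-3 + 27\right) \right)} = 588 - \left(-8 + 2 \left(\left(33 + 17\right) \left(-3 + 27\right)\right)^{2} - \frac{32 \left(33 + 17\right) \left(-3 + 27\right)}{3}\right) = 588 - \left(-8 + 2 \left(50 \cdot 24\right)^{2} - \frac{32 \cdot 50 \cdot 24}{3}\right) = 588 - \left(-8 + 2 \cdot 1200^{2} - 12800\right) = 588 - \left(-8 + 2 \cdot 1440000 - 12800\right) = 588 - \left(-8 + 2880000 - 12800\right) = 588 - 2867192 = -2866604$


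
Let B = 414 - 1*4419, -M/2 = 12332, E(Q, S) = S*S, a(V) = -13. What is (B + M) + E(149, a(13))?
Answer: -28500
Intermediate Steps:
E(Q, S) = S²
M = -24664 (M = -2*12332 = -24664)
B = -4005 (B = 414 - 4419 = -4005)
(B + M) + E(149, a(13)) = (-4005 - 24664) + (-13)² = -28669 + 169 = -28500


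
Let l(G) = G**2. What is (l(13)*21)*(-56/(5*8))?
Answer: -24843/5 ≈ -4968.6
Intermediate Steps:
(l(13)*21)*(-56/(5*8)) = (13**2*21)*(-56/(5*8)) = (169*21)*(-56/40) = 3549*(-56*1/40) = 3549*(-7/5) = -24843/5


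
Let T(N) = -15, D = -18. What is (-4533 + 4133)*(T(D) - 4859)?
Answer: 1949600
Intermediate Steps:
(-4533 + 4133)*(T(D) - 4859) = (-4533 + 4133)*(-15 - 4859) = -400*(-4874) = 1949600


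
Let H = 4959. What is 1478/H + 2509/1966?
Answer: 15347879/9749394 ≈ 1.5742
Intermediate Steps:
1478/H + 2509/1966 = 1478/4959 + 2509/1966 = 15347879/9749394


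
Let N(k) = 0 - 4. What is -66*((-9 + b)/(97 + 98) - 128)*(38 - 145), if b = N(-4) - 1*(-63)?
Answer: -11727628/13 ≈ -9.0213e+5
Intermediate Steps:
N(k) = -4
b = 59 (b = -4 - 1*(-63) = -4 + 63 = 59)
-66*((-9 + b)/(97 + 98) - 128)*(38 - 145) = -66*((-9 + 59)/(97 + 98) - 128)*(38 - 145) = -66*(50/195 - 128)*(-107) = -66*(50*(1/195) - 128)*(-107) = -66*(10/39 - 128)*(-107) = -(-109604)*(-107)/13 = -66*533074/39 = -11727628/13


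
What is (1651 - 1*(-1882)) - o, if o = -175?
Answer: 3708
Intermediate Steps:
(1651 - 1*(-1882)) - o = (1651 - 1*(-1882)) - 1*(-175) = (1651 + 1882) + 175 = 3533 + 175 = 3708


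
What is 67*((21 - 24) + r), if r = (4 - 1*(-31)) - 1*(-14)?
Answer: 3082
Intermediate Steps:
r = 49 (r = (4 + 31) + 14 = 35 + 14 = 49)
67*((21 - 24) + r) = 67*((21 - 24) + 49) = 67*(-3 + 49) = 67*46 = 3082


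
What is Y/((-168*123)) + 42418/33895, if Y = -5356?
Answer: 264516793/175101570 ≈ 1.5106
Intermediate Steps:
Y/((-168*123)) + 42418/33895 = -5356/((-168*123)) + 42418/33895 = -5356/(-20664) + 42418*(1/33895) = -5356*(-1/20664) + 42418/33895 = 1339/5166 + 42418/33895 = 264516793/175101570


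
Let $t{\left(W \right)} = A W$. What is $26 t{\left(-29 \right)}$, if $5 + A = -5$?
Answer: $7540$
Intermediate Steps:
$A = -10$ ($A = -5 - 5 = -10$)
$t{\left(W \right)} = - 10 W$
$26 t{\left(-29 \right)} = 26 \left(\left(-10\right) \left(-29\right)\right) = 26 \cdot 290 = 7540$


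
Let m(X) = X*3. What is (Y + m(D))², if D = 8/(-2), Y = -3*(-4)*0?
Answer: 144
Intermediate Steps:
Y = 0 (Y = 12*0 = 0)
D = -4 (D = 8*(-½) = -4)
m(X) = 3*X
(Y + m(D))² = (0 + 3*(-4))² = (0 - 12)² = (-12)² = 144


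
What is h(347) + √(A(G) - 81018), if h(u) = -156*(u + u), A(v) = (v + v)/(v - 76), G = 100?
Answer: -108264 + I*√729087/3 ≈ -1.0826e+5 + 284.62*I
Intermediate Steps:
A(v) = 2*v/(-76 + v) (A(v) = (2*v)/(-76 + v) = 2*v/(-76 + v))
h(u) = -312*u
h(347) + √(A(G) - 81018) = -312*347 + √(2*100/(-76 + 100) - 81018) = -108264 + √(2*100/24 - 81018) = -108264 + √(2*100*(1/24) - 81018) = -108264 + √(25/3 - 81018) = -108264 + √(-243029/3) = -108264 + I*√729087/3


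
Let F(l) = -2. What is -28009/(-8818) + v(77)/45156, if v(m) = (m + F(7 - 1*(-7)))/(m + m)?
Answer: 32462653261/10220097272 ≈ 3.1764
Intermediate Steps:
v(m) = (-2 + m)/(2*m) (v(m) = (m - 2)/(m + m) = (-2 + m)/((2*m)) = (-2 + m)*(1/(2*m)) = (-2 + m)/(2*m))
-28009/(-8818) + v(77)/45156 = -28009/(-8818) + ((½)*(-2 + 77)/77)/45156 = -28009*(-1/8818) + ((½)*(1/77)*75)*(1/45156) = 28009/8818 + (75/154)*(1/45156) = 28009/8818 + 25/2318008 = 32462653261/10220097272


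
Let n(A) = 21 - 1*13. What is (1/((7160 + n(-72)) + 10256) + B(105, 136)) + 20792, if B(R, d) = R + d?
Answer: 366478993/17424 ≈ 21033.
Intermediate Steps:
n(A) = 8 (n(A) = 21 - 13 = 8)
(1/((7160 + n(-72)) + 10256) + B(105, 136)) + 20792 = (1/((7160 + 8) + 10256) + (105 + 136)) + 20792 = (1/(7168 + 10256) + 241) + 20792 = (1/17424 + 241) + 20792 = 4199185/17424 + 20792 = 366478993/17424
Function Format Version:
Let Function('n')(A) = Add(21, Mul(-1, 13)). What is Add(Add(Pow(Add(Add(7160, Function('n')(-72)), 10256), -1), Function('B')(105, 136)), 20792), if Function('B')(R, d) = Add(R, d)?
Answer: Rational(366478993, 17424) ≈ 21033.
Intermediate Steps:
Function('n')(A) = 8 (Function('n')(A) = Add(21, -13) = 8)
Add(Add(Pow(Add(Add(7160, Function('n')(-72)), 10256), -1), Function('B')(105, 136)), 20792) = Add(Add(Pow(Add(Add(7160, 8), 10256), -1), Add(105, 136)), 20792) = Add(Add(Pow(Add(7168, 10256), -1), 241), 20792) = Add(Add(Pow(17424, -1), 241), 20792) = Add(Add(Rational(1, 17424), 241), 20792) = Add(Rational(4199185, 17424), 20792) = Rational(366478993, 17424)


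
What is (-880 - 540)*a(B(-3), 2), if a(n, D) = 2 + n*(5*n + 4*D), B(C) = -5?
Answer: -123540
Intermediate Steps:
a(n, D) = 2 + n*(4*D + 5*n)
(-880 - 540)*a(B(-3), 2) = (-880 - 540)*(2 + 5*(-5)² + 4*2*(-5)) = -1420*(2 + 5*25 - 40) = -1420*(2 + 125 - 40) = -1420*87 = -123540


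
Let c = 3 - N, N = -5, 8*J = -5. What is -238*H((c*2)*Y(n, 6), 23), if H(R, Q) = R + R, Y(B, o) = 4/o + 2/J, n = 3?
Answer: 289408/15 ≈ 19294.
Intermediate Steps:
J = -5/8 (J = (⅛)*(-5) = -5/8 ≈ -0.62500)
Y(B, o) = -16/5 + 4/o (Y(B, o) = 4/o + 2/(-5/8) = 4/o + 2*(-8/5) = 4/o - 16/5 = -16/5 + 4/o)
c = 8 (c = 3 - 1*(-5) = 3 + 5 = 8)
H(R, Q) = 2*R
-238*H((c*2)*Y(n, 6), 23) = -476*(8*2)*(-16/5 + 4/6) = -476*16*(-16/5 + 4*(⅙)) = -476*16*(-16/5 + ⅔) = -476*16*(-38/15) = -476*(-608)/15 = -238*(-1216/15) = 289408/15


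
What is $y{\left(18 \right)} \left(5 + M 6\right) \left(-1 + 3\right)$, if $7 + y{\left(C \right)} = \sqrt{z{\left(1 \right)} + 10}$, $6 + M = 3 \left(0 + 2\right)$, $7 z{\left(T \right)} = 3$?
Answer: $-70 + \frac{10 \sqrt{511}}{7} \approx -37.707$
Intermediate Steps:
$z{\left(T \right)} = \frac{3}{7}$ ($z{\left(T \right)} = \frac{1}{7} \cdot 3 = \frac{3}{7}$)
$M = 0$ ($M = -6 + 3 \left(0 + 2\right) = -6 + 3 \cdot 2 = -6 + 6 = 0$)
$y{\left(C \right)} = -7 + \frac{\sqrt{511}}{7}$ ($y{\left(C \right)} = -7 + \sqrt{\frac{3}{7} + 10} = -7 + \sqrt{\frac{73}{7}} = -7 + \frac{\sqrt{511}}{7}$)
$y{\left(18 \right)} \left(5 + M 6\right) \left(-1 + 3\right) = \left(-7 + \frac{\sqrt{511}}{7}\right) \left(5 + 0 \cdot 6\right) \left(-1 + 3\right) = \left(-7 + \frac{\sqrt{511}}{7}\right) \left(5 + 0\right) 2 = \left(-7 + \frac{\sqrt{511}}{7}\right) 5 \cdot 2 = \left(-7 + \frac{\sqrt{511}}{7}\right) 10 = -70 + \frac{10 \sqrt{511}}{7}$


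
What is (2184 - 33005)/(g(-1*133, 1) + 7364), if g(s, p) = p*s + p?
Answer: -30821/7232 ≈ -4.2617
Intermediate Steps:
g(s, p) = p + p*s
(2184 - 33005)/(g(-1*133, 1) + 7364) = (2184 - 33005)/(1*(1 - 1*133) + 7364) = -30821/(1*(1 - 133) + 7364) = -30821/(1*(-132) + 7364) = -30821/(-132 + 7364) = -30821/7232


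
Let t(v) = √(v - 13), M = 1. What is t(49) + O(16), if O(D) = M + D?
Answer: 23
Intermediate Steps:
O(D) = 1 + D
t(v) = √(-13 + v)
t(49) + O(16) = √(-13 + 49) + (1 + 16) = √36 + 17 = 6 + 17 = 23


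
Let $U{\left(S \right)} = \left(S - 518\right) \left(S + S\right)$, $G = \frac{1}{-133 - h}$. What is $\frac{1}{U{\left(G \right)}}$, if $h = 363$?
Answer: $\frac{123008}{256929} \approx 0.47876$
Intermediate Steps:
$G = - \frac{1}{496}$ ($G = \frac{1}{-133 - 363} = \frac{1}{-496} = - \frac{1}{496} \approx -0.0020161$)
$U{\left(S \right)} = 2 S \left(-518 + S\right)$ ($U{\left(S \right)} = \left(-518 + S\right) 2 S = 2 S \left(-518 + S\right)$)
$\frac{1}{U{\left(G \right)}} = \frac{1}{2 \left(- \frac{1}{496}\right) \left(-518 - \frac{1}{496}\right)} = \frac{1}{2 \left(- \frac{1}{496}\right) \left(- \frac{256929}{496}\right)} = \frac{1}{\frac{256929}{123008}} = \frac{123008}{256929}$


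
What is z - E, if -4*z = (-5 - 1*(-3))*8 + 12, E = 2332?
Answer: -2331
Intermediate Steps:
z = 1 (z = -((-5 - 1*(-3))*8 + 12)/4 = -((-5 + 3)*8 + 12)/4 = -(-2*8 + 12)/4 = -(-16 + 12)/4 = -¼*(-4) = 1)
z - E = 1 - 1*2332 = 1 - 2332 = -2331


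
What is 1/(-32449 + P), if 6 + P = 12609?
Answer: -1/19846 ≈ -5.0388e-5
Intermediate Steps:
P = 12603 (P = -6 + 12609 = 12603)
1/(-32449 + P) = 1/(-32449 + 12603) = 1/(-19846) = -1/19846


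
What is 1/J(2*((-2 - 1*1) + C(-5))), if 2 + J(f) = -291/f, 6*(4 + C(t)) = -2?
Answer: 44/785 ≈ 0.056051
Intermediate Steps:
C(t) = -13/3 (C(t) = -4 + (⅙)*(-2) = -4 - ⅓ = -13/3)
J(f) = -2 - 291/f
1/J(2*((-2 - 1*1) + C(-5))) = 1/(-2 - 291*1/(2*((-2 - 1*1) - 13/3))) = 1/(-2 - 291*1/(2*((-2 - 1) - 13/3))) = 1/(-2 - 291*1/(2*(-3 - 13/3))) = 1/(-2 - 291/(2*(-22/3))) = 1/(-2 - 291/(-44/3)) = 1/(-2 - 291*(-3/44)) = 1/(-2 + 873/44) = 1/(785/44) = 44/785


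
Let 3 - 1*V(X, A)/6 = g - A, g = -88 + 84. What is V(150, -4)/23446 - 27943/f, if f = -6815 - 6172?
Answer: 327692672/152246601 ≈ 2.1524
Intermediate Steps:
g = -4
f = -12987
V(X, A) = 42 + 6*A (V(X, A) = 18 - 6*(-4 - A) = 18 + (24 + 6*A) = 42 + 6*A)
V(150, -4)/23446 - 27943/f = (42 + 6*(-4))/23446 - 27943/(-12987) = (42 - 24)*(1/23446) - 27943*(-1/12987) = 18*(1/23446) + 27943/12987 = 9/11723 + 27943/12987 = 327692672/152246601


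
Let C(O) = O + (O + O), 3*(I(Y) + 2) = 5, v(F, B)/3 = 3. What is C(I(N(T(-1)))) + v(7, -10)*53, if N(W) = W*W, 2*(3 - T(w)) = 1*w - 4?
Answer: 476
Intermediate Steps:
v(F, B) = 9 (v(F, B) = 3*3 = 9)
T(w) = 5 - w/2 (T(w) = 3 - (1*w - 4)/2 = 3 - (w - 4)/2 = 3 - (-4 + w)/2 = 3 + (2 - w/2) = 5 - w/2)
N(W) = W²
I(Y) = -⅓ (I(Y) = -2 + (⅓)*5 = -2 + 5/3 = -⅓)
C(O) = 3*O (C(O) = O + 2*O = 3*O)
C(I(N(T(-1)))) + v(7, -10)*53 = 3*(-⅓) + 9*53 = -1 + 477 = 476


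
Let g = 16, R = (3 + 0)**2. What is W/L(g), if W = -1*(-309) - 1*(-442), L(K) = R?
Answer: 751/9 ≈ 83.444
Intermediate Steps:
R = 9 (R = 3**2 = 9)
L(K) = 9
W = 751 (W = 309 + 442 = 751)
W/L(g) = 751/9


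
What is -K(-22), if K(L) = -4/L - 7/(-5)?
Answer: -87/55 ≈ -1.5818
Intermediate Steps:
K(L) = 7/5 - 4/L (K(L) = -4/L - 7*(-⅕) = -4/L + 7/5 = 7/5 - 4/L)
-K(-22) = -(7/5 - 4/(-22)) = -(7/5 - 4*(-1/22)) = -(7/5 + 2/11) = -1*87/55 = -87/55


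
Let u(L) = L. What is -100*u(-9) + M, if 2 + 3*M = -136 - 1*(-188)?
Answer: 2750/3 ≈ 916.67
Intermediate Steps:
M = 50/3 (M = -⅔ + (-136 - 1*(-188))/3 = -⅔ + (-136 + 188)/3 = -⅔ + (⅓)*52 = -⅔ + 52/3 = 50/3 ≈ 16.667)
-100*u(-9) + M = -100*(-9) + 50/3 = 900 + 50/3 = 2750/3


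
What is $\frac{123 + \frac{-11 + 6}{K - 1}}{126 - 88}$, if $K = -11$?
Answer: $\frac{1481}{456} \approx 3.2478$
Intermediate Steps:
$\frac{123 + \frac{-11 + 6}{K - 1}}{126 - 88} = \frac{123 + \frac{-11 + 6}{-11 - 1}}{126 - 88} = \frac{123 + \frac{1}{-12} \left(-5\right)}{38} = \left(123 - - \frac{5}{12}\right) \frac{1}{38} = \left(123 + \frac{5}{12}\right) \frac{1}{38} = \frac{1481}{12} \cdot \frac{1}{38} = \frac{1481}{456}$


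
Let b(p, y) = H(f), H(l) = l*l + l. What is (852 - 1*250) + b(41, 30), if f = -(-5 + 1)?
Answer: 622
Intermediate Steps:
f = 4 (f = -1*(-4) = 4)
H(l) = l + l² (H(l) = l² + l = l + l²)
b(p, y) = 20 (b(p, y) = 4*(1 + 4) = 4*5 = 20)
(852 - 1*250) + b(41, 30) = (852 - 1*250) + 20 = (852 - 250) + 20 = 602 + 20 = 622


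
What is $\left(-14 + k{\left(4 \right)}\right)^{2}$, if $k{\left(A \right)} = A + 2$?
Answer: $64$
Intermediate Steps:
$k{\left(A \right)} = 2 + A$
$\left(-14 + k{\left(4 \right)}\right)^{2} = \left(-14 + \left(2 + 4\right)\right)^{2} = \left(-14 + 6\right)^{2} = \left(-8\right)^{2} = 64$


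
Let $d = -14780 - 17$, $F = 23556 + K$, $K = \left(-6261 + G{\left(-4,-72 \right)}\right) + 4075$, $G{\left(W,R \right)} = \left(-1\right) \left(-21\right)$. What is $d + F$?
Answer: $6594$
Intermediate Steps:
$G{\left(W,R \right)} = 21$
$K = -2165$ ($K = \left(-6261 + 21\right) + 4075 = -6240 + 4075 = -2165$)
$F = 21391$ ($F = 23556 - 2165 = 21391$)
$d = -14797$
$d + F = -14797 + 21391 = 6594$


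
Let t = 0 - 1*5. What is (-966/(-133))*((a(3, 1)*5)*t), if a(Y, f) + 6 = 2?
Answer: 13800/19 ≈ 726.32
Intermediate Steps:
a(Y, f) = -4 (a(Y, f) = -6 + 2 = -4)
t = -5 (t = 0 - 5 = -5)
(-966/(-133))*((a(3, 1)*5)*t) = (-966/(-133))*(-4*5*(-5)) = (-966*(-1/133))*(-20*(-5)) = (138/19)*100 = 13800/19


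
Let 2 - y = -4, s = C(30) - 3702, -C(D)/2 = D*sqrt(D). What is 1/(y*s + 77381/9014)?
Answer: -1804076265218/39740746308830569 + 29250790560*sqrt(30)/39740746308830569 ≈ -4.1365e-5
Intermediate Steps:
C(D) = -2*D**(3/2) (C(D) = -2*D*sqrt(D) = -2*D**(3/2))
s = -3702 - 60*sqrt(30) (s = -60*sqrt(30) - 3702 = -3702 - 60*sqrt(30) ≈ -4030.6)
y = 6 (y = 2 - 1*(-4) = 2 + 4 = 6)
1/(y*s + 77381/9014) = 1/(6*(-3702 - 60*sqrt(30)) + 77381/9014) = 1/((-22212 - 360*sqrt(30)) + 77381*(1/9014)) = 1/((-22212 - 360*sqrt(30)) + 77381/9014) = 1/(-200141587/9014 - 360*sqrt(30))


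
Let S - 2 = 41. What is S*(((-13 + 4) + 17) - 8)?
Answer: 0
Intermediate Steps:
S = 43 (S = 2 + 41 = 43)
S*(((-13 + 4) + 17) - 8) = 43*(((-13 + 4) + 17) - 8) = 43*((-9 + 17) - 8) = 43*(8 - 8) = 43*0 = 0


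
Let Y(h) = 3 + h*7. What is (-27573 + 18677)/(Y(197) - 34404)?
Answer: 4448/16511 ≈ 0.26940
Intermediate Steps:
Y(h) = 3 + 7*h
(-27573 + 18677)/(Y(197) - 34404) = (-27573 + 18677)/((3 + 7*197) - 34404) = -8896/((3 + 1379) - 34404) = -8896/(1382 - 34404) = -8896/(-33022) = -8896*(-1/33022) = 4448/16511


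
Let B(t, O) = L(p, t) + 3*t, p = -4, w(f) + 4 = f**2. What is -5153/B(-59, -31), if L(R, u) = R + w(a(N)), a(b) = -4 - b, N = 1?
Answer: 5153/160 ≈ 32.206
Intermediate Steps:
w(f) = -4 + f**2
L(R, u) = 21 + R (L(R, u) = R + (-4 + (-4 - 1*1)**2) = R + (-4 + (-4 - 1)**2) = R + (-4 + (-5)**2) = R + (-4 + 25) = R + 21 = 21 + R)
B(t, O) = 17 + 3*t (B(t, O) = (21 - 4) + 3*t = 17 + 3*t)
-5153/B(-59, -31) = -5153/(17 + 3*(-59)) = -5153/(17 - 177) = -5153/(-160) = -5153*(-1/160) = 5153/160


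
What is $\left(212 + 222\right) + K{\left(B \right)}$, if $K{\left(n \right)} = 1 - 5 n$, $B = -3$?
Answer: $450$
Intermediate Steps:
$\left(212 + 222\right) + K{\left(B \right)} = \left(212 + 222\right) + \left(1 - -15\right) = 434 + \left(1 + 15\right) = 434 + 16 = 450$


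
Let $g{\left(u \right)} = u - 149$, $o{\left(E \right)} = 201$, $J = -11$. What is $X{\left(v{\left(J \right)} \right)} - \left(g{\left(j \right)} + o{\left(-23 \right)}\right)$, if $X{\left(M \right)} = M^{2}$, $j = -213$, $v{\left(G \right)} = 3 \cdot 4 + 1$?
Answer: $330$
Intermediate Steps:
$v{\left(G \right)} = 13$ ($v{\left(G \right)} = 12 + 1 = 13$)
$g{\left(u \right)} = -149 + u$ ($g{\left(u \right)} = u - 149 = -149 + u$)
$X{\left(v{\left(J \right)} \right)} - \left(g{\left(j \right)} + o{\left(-23 \right)}\right) = 13^{2} - \left(\left(-149 - 213\right) + 201\right) = 169 - \left(-362 + 201\right) = 169 - -161 = 169 + 161 = 330$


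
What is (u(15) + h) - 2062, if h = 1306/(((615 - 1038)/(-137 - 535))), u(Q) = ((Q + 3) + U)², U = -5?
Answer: 25631/141 ≈ 181.78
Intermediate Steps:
u(Q) = (-2 + Q)² (u(Q) = ((Q + 3) - 5)² = ((3 + Q) - 5)² = (-2 + Q)²)
h = 292544/141 (h = 1306/((-423/(-672))) = 1306/((-423*(-1/672))) = 1306/(141/224) = 1306*(224/141) = 292544/141 ≈ 2074.8)
(u(15) + h) - 2062 = ((-2 + 15)² + 292544/141) - 2062 = (13² + 292544/141) - 2062 = (169 + 292544/141) - 2062 = 316373/141 - 2062 = 25631/141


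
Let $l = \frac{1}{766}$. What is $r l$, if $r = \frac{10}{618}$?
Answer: $\frac{5}{236694} \approx 2.1124 \cdot 10^{-5}$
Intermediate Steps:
$r = \frac{5}{309}$ ($r = 10 \cdot \frac{1}{618} = \frac{5}{309} \approx 0.016181$)
$l = \frac{1}{766} \approx 0.0013055$
$r l = \frac{5}{309} \cdot \frac{1}{766} = \frac{5}{236694}$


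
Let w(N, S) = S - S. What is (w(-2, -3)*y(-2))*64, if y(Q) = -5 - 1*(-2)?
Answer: 0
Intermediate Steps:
w(N, S) = 0
y(Q) = -3 (y(Q) = -5 + 2 = -3)
(w(-2, -3)*y(-2))*64 = (0*(-3))*64 = 0*64 = 0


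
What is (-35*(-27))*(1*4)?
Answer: 3780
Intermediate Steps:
(-35*(-27))*(1*4) = 945*4 = 3780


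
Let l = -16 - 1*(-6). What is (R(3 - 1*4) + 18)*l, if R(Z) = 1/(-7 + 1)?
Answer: -535/3 ≈ -178.33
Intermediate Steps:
R(Z) = -⅙ (R(Z) = 1/(-6) = -⅙)
l = -10 (l = -16 + 6 = -10)
(R(3 - 1*4) + 18)*l = (-⅙ + 18)*(-10) = (107/6)*(-10) = -535/3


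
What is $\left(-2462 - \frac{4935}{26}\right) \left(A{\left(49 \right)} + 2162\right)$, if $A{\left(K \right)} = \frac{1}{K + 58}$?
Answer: $- \frac{1226911865}{214} \approx -5.7332 \cdot 10^{6}$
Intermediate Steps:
$A{\left(K \right)} = \frac{1}{58 + K}$
$\left(-2462 - \frac{4935}{26}\right) \left(A{\left(49 \right)} + 2162\right) = \left(-2462 - \frac{4935}{26}\right) \left(\frac{1}{58 + 49} + 2162\right) = \left(-2462 - \frac{4935}{26}\right) \left(\frac{1}{107} + 2162\right) = \left(- \frac{68947}{26}\right) \frac{231335}{107} = - \frac{1226911865}{214}$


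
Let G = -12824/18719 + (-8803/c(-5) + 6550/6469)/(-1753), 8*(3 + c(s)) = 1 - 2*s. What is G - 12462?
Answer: -34400470279907396/2759593185479 ≈ -12466.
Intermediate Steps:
c(s) = -23/8 - s/4 (c(s) = -3 + (1 - 2*s)/8 = -3 + (⅛ - s/4) = -23/8 - s/4)
G = -10420002468098/2759593185479 (G = -12824/18719 + (-8803/(-23/8 - ¼*(-5)) + 6550/6469)/(-1753) = -12824*1/18719 + (-8803/(-23/8 + 5/4) + 6550*(1/6469))*(-1/1753) = -12824/18719 + (-8803/(-13/8) + 6550/6469)*(-1/1753) = -12824/18719 + (-8803*(-8/13) + 6550/6469)*(-1/1753) = -12824/18719 + (70424/13 + 6550/6469)*(-1/1753) = -12824/18719 + (455658006/84097)*(-1/1753) = -12824/18719 - 455658006/147422041 = -10420002468098/2759593185479 ≈ -3.7759)
G - 12462 = -10420002468098/2759593185479 - 12462 = -34400470279907396/2759593185479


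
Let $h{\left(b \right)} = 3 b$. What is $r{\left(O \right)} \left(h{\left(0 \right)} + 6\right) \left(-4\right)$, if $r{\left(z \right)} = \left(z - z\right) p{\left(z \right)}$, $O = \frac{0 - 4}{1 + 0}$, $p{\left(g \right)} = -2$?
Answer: $0$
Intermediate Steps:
$O = -4$ ($O = - \frac{4}{1} = \left(-4\right) 1 = -4$)
$r{\left(z \right)} = 0$ ($r{\left(z \right)} = \left(z - z\right) \left(-2\right) = 0 \left(-2\right) = 0$)
$r{\left(O \right)} \left(h{\left(0 \right)} + 6\right) \left(-4\right) = 0 \left(3 \cdot 0 + 6\right) \left(-4\right) = 0 \left(0 + 6\right) \left(-4\right) = 0 \cdot 6 \left(-4\right) = 0 \left(-24\right) = 0$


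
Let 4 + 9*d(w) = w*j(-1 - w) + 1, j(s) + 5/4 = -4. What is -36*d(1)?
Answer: 33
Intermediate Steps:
j(s) = -21/4 (j(s) = -5/4 - 4 = -21/4)
d(w) = -⅓ - 7*w/12 (d(w) = -4/9 + (w*(-21/4) + 1)/9 = -4/9 + (-21*w/4 + 1)/9 = -4/9 + (1 - 21*w/4)/9 = -4/9 + (⅑ - 7*w/12) = -⅓ - 7*w/12)
-36*d(1) = -36*(-⅓ - 7/12*1) = -36*(-⅓ - 7/12) = -36*(-11/12) = 33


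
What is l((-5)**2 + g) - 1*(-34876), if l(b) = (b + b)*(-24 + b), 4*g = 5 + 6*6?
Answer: 285353/8 ≈ 35669.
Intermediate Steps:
g = 41/4 (g = (5 + 6*6)/4 = (5 + 36)/4 = (1/4)*41 = 41/4 ≈ 10.250)
l(b) = 2*b*(-24 + b) (l(b) = (2*b)*(-24 + b) = 2*b*(-24 + b))
l((-5)**2 + g) - 1*(-34876) = 2*((-5)**2 + 41/4)*(-24 + ((-5)**2 + 41/4)) - 1*(-34876) = 2*(25 + 41/4)*(-24 + (25 + 41/4)) + 34876 = 2*(141/4)*(-24 + 141/4) + 34876 = 2*(141/4)*(45/4) + 34876 = 6345/8 + 34876 = 285353/8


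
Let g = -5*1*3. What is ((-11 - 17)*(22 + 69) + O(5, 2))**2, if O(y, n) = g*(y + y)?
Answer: 7279204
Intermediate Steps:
g = -15 (g = -5*3 = -15)
O(y, n) = -30*y (O(y, n) = -15*(y + y) = -30*y)
((-11 - 17)*(22 + 69) + O(5, 2))**2 = ((-11 - 17)*(22 + 69) - 30*5)**2 = (-28*91 - 150)**2 = (-2548 - 150)**2 = (-2698)**2 = 7279204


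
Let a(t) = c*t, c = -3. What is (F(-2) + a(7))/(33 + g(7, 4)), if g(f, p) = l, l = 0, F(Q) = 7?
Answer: -14/33 ≈ -0.42424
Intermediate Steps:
g(f, p) = 0
a(t) = -3*t
(F(-2) + a(7))/(33 + g(7, 4)) = (7 - 3*7)/(33 + 0) = (7 - 21)/33 = (1/33)*(-14) = -14/33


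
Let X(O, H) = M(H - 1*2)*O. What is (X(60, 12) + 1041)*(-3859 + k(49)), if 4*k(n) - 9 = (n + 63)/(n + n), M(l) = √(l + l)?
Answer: -112408221/28 - 3239430*√5/7 ≈ -5.0494e+6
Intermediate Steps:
M(l) = √2*√l (M(l) = √(2*l) = √2*√l)
X(O, H) = O*√2*√(-2 + H) (X(O, H) = (√2*√(H - 1*2))*O = (√2*√(H - 2))*O = (√2*√(-2 + H))*O = O*√2*√(-2 + H))
k(n) = 9/4 + (63 + n)/(8*n) (k(n) = 9/4 + ((n + 63)/(n + n))/4 = 9/4 + ((63 + n)/((2*n)))/4 = 9/4 + ((63 + n)*(1/(2*n)))/4 = 9/4 + ((63 + n)/(2*n))/4 = 9/4 + (63 + n)/(8*n))
(X(60, 12) + 1041)*(-3859 + k(49)) = (60*√(-4 + 2*12) + 1041)*(-3859 + (⅛)*(63 + 19*49)/49) = (60*√(-4 + 24) + 1041)*(-3859 + (⅛)*(1/49)*(63 + 931)) = (60*√20 + 1041)*(-3859 + (⅛)*(1/49)*994) = (60*(2*√5) + 1041)*(-3859 + 71/28) = (120*√5 + 1041)*(-107981/28) = (1041 + 120*√5)*(-107981/28) = -112408221/28 - 3239430*√5/7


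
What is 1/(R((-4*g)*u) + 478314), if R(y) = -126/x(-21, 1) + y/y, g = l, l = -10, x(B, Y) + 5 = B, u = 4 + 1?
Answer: 13/6218158 ≈ 2.0907e-6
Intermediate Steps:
u = 5
x(B, Y) = -5 + B
g = -10
R(y) = 76/13 (R(y) = -126/(-5 - 21) + y/y = -126/(-26) + 1 = -126*(-1/26) + 1 = 63/13 + 1 = 76/13)
1/(R((-4*g)*u) + 478314) = 1/(76/13 + 478314) = 1/(6218158/13) = 13/6218158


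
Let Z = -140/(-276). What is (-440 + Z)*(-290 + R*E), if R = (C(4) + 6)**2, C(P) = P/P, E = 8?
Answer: -1031050/23 ≈ -44828.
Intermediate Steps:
C(P) = 1
Z = 35/69 (Z = -140*(-1/276) = 35/69 ≈ 0.50725)
R = 49 (R = (1 + 6)**2 = 7**2 = 49)
(-440 + Z)*(-290 + R*E) = (-440 + 35/69)*(-290 + 49*8) = -30325*(-290 + 392)/69 = -30325/69*102 = -1031050/23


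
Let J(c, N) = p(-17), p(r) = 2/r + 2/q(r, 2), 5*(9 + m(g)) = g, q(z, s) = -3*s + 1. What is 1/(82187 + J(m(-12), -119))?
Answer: 85/6985851 ≈ 1.2167e-5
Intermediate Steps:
q(z, s) = 1 - 3*s
m(g) = -9 + g/5
p(r) = -2/5 + 2/r (p(r) = 2/r + 2/(1 - 3*2) = 2/r + 2/(1 - 6) = 2/r + 2/(-5) = 2/r + 2*(-1/5) = 2/r - 2/5 = -2/5 + 2/r)
J(c, N) = -44/85 (J(c, N) = -2/5 + 2/(-17) = -2/5 + 2*(-1/17) = -2/5 - 2/17 = -44/85)
1/(82187 + J(m(-12), -119)) = 1/(82187 - 44/85) = 1/(6985851/85) = 85/6985851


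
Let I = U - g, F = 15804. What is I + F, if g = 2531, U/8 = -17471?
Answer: -126495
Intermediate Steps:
U = -139768 (U = 8*(-17471) = -139768)
I = -142299 (I = -139768 - 1*2531 = -139768 - 2531 = -142299)
I + F = -142299 + 15804 = -126495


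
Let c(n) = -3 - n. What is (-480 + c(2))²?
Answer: 235225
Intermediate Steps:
(-480 + c(2))² = (-480 + (-3 - 1*2))² = (-480 + (-3 - 2))² = (-480 - 5)² = (-485)² = 235225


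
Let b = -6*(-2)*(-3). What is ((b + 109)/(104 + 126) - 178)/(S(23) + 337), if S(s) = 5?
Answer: -40867/78660 ≈ -0.51954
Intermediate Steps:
b = -36 (b = 12*(-3) = -36)
((b + 109)/(104 + 126) - 178)/(S(23) + 337) = ((-36 + 109)/(104 + 126) - 178)/(5 + 337) = (73/230 - 178)/342 = (73*(1/230) - 178)*(1/342) = (73/230 - 178)*(1/342) = -40867/230*1/342 = -40867/78660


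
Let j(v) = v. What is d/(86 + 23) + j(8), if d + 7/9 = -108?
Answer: 6869/981 ≈ 7.0020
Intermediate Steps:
d = -979/9 (d = -7/9 - 108 = -979/9 ≈ -108.78)
d/(86 + 23) + j(8) = -979/9/(86 + 23) + 8 = -979/9/109 + 8 = (1/109)*(-979/9) + 8 = -979/981 + 8 = 6869/981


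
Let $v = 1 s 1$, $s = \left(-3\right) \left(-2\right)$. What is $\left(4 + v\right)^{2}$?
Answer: $100$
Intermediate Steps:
$s = 6$
$v = 6$ ($v = 1 \cdot 6 \cdot 1 = 6 \cdot 1 = 6$)
$\left(4 + v\right)^{2} = \left(4 + 6\right)^{2} = 10^{2} = 100$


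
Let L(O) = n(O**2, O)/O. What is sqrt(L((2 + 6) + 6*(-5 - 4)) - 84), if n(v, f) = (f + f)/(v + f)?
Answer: I*sqrt(9997985)/345 ≈ 9.1651*I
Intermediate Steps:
n(v, f) = 2*f/(f + v) (n(v, f) = (2*f)/(f + v) = 2*f/(f + v))
L(O) = 2/(O + O**2) (L(O) = (2*O/(O + O**2))/O = 2/(O + O**2))
sqrt(L((2 + 6) + 6*(-5 - 4)) - 84) = sqrt(2/(((2 + 6) + 6*(-5 - 4))*(1 + ((2 + 6) + 6*(-5 - 4)))) - 84) = sqrt(2/((8 + 6*(-9))*(1 + (8 + 6*(-9)))) - 84) = sqrt(2/((8 - 54)*(1 + (8 - 54))) - 84) = sqrt(2/(-46*(1 - 46)) - 84) = sqrt(2*(-1/46)/(-45) - 84) = sqrt(2*(-1/46)*(-1/45) - 84) = sqrt(1/1035 - 84) = sqrt(-86939/1035) = I*sqrt(9997985)/345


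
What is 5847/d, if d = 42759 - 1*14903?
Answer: 5847/27856 ≈ 0.20990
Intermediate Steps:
d = 27856 (d = 42759 - 14903 = 27856)
5847/d = 5847/27856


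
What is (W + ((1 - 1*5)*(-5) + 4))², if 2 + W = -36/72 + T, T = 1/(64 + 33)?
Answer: 17413929/37636 ≈ 462.69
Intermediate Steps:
T = 1/97 ≈ 0.010309
W = -483/194 (W = -2 + (-36/72 + 1/97) = -2 + (-36*1/72 + 1/97) = -2 + (-½ + 1/97) = -2 - 95/194 = -483/194 ≈ -2.4897)
(W + ((1 - 1*5)*(-5) + 4))² = (-483/194 + ((1 - 1*5)*(-5) + 4))² = (-483/194 + ((1 - 5)*(-5) + 4))² = (-483/194 + (-4*(-5) + 4))² = (-483/194 + (20 + 4))² = (-483/194 + 24)² = (4173/194)² = 17413929/37636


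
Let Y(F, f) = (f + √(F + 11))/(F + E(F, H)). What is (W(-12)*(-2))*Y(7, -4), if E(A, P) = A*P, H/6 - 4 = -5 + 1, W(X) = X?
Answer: -96/7 + 72*√2/7 ≈ 0.83191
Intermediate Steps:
H = 0 (H = 24 + 6*(-5 + 1) = 24 + 6*(-4) = 24 - 24 = 0)
Y(F, f) = (f + √(11 + F))/F (Y(F, f) = (f + √(F + 11))/(F + F*0) = (f + √(11 + F))/(F + 0) = (f + √(11 + F))/F)
(W(-12)*(-2))*Y(7, -4) = (-12*(-2))*((-4 + √(11 + 7))/7) = 24*((-4 + √18)/7) = 24*((-4 + 3*√2)/7) = 24*(-4/7 + 3*√2/7) = -96/7 + 72*√2/7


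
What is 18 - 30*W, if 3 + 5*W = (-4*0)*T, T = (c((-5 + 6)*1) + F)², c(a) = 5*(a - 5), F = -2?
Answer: 36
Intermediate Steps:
c(a) = -25 + 5*a (c(a) = 5*(-5 + a) = -25 + 5*a)
T = 484 (T = ((-25 + 5*((-5 + 6)*1)) - 2)² = ((-25 + 5*(1*1)) - 2)² = ((-25 + 5*1) - 2)² = ((-25 + 5) - 2)² = (-20 - 2)² = (-22)² = 484)
W = -⅗ (W = -⅗ + (-4*0*484)/5 = -⅗ + (0*484)/5 = -⅗ + (⅕)*0 = -⅗ + 0 = -⅗ ≈ -0.60000)
18 - 30*W = 18 - 30*(-⅗) = 18 + 18 = 36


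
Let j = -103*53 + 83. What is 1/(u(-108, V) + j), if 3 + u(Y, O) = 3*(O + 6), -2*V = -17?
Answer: -2/10671 ≈ -0.00018742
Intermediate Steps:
V = 17/2 (V = -1/2*(-17) = 17/2 ≈ 8.5000)
u(Y, O) = 15 + 3*O (u(Y, O) = -3 + 3*(O + 6) = -3 + 3*(6 + O) = -3 + (18 + 3*O) = 15 + 3*O)
j = -5376 (j = -5459 + 83 = -5376)
1/(u(-108, V) + j) = 1/((15 + 3*(17/2)) - 5376) = 1/((15 + 51/2) - 5376) = 1/(81/2 - 5376) = 1/(-10671/2) = -2/10671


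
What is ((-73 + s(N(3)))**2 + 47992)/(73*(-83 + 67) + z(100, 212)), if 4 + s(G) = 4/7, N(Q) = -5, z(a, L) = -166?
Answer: -2637833/65366 ≈ -40.355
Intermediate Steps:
s(G) = -24/7 (s(G) = -4 + 4/7 = -24/7)
((-73 + s(N(3)))**2 + 47992)/(73*(-83 + 67) + z(100, 212)) = ((-73 - 24/7)**2 + 47992)/(73*(-83 + 67) - 166) = ((-535/7)**2 + 47992)/(73*(-16) - 166) = (286225/49 + 47992)/(-1168 - 166) = (2637833/49)/(-1334) = (2637833/49)*(-1/1334) = -2637833/65366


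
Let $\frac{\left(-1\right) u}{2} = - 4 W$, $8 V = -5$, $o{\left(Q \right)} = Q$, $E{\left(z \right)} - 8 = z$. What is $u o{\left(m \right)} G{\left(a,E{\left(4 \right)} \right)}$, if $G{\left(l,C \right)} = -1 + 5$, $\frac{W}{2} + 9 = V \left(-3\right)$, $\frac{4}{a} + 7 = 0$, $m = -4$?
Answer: $1824$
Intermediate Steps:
$E{\left(z \right)} = 8 + z$
$a = - \frac{4}{7}$ ($a = \frac{4}{-7 + 0} = \frac{4}{-7} = 4 \left(- \frac{1}{7}\right) = - \frac{4}{7} \approx -0.57143$)
$V = - \frac{5}{8}$ ($V = \frac{1}{8} \left(-5\right) = - \frac{5}{8} \approx -0.625$)
$W = - \frac{57}{4}$ ($W = -18 + 2 \left(\left(- \frac{5}{8}\right) \left(-3\right)\right) = -18 + 2 \cdot \frac{15}{8} = -18 + \frac{15}{4} = - \frac{57}{4} \approx -14.25$)
$G{\left(l,C \right)} = 4$
$u = -114$ ($u = - 2 \left(\left(-4\right) \left(- \frac{57}{4}\right)\right) = \left(-2\right) 57 = -114$)
$u o{\left(m \right)} G{\left(a,E{\left(4 \right)} \right)} = \left(-114\right) \left(-4\right) 4 = 456 \cdot 4 = 1824$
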